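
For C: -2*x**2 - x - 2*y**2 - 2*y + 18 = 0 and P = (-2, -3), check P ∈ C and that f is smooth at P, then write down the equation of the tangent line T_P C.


Tangent line at P: 7*x + 10*y + 44 = 0.

Step 1: f(-2, -3) = 0, so P lies on C.
Step 2: partial derivatives
  f_x(x, y) = -4*x - 1, f_y(x, y) = -4*y - 2.
  f_x(P) = 7, f_y(P) = 10 (gradient nonzero, so P is smooth).
Step 3: tangent line at P: 7·(x − -2) + 10·(y − -3) = 0.
Expanding: 7*x + 10*y + 44 = 0.


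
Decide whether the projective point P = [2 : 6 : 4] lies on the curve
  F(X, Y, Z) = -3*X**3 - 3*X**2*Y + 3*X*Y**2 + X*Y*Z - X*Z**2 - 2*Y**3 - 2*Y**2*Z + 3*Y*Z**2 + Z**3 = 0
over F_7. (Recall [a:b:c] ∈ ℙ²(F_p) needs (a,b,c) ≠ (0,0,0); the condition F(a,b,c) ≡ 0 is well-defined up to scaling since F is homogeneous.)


F(2,6,4) ≡ 6 (mod 7); P is NOT on the curve.

Evaluate F(2, 6, 4) term-by-term (mod 7).
  -3*X**3 ↦ -3·8·1·1 = -24
  -3*X**2*Y ↦ -3·4·6·1 = -72
  3*X*Y**2 ↦ 3·2·36·1 = 216
  X*Y*Z ↦ 1·2·6·4 = 48
  -X*Z**2 ↦ -1·2·1·16 = -32
  -2*Y**3 ↦ -2·1·216·1 = -432
  -2*Y**2*Z ↦ -2·1·36·4 = -288
  3*Y*Z**2 ↦ 3·1·6·16 = 288
  Z**3 ↦ 1·1·1·64 = 64
Sum: F(2, 6, 4) = (-24) + (-72) + (216) + (48) + (-32) + (-432) + (-288) + (288) + (64) = -232.
Reducing mod 7: -232 ≡ 6 (mod 7).
Since F(a, b, c) ≡ 6 ≠ 0 (mod 7), P does NOT lie on the curve.


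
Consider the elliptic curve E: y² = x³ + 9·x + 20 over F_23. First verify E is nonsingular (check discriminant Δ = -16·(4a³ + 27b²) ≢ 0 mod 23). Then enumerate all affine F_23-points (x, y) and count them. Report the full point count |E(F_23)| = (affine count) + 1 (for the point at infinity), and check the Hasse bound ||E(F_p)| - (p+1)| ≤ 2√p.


Affine points = {(2, 0), (5, 11), (5, 12), (7, 9), (7, 14), (8, 11), (8, 12), (9, 5), (9, 18), (10, 11), (10, 12), (11, 1), (11, 22), (12, 4), (12, 19), (17, 7), (17, 16), (19, 9), (19, 14), (20, 9), (20, 14)}; affine count = 21; |E(F_23)| = 22.

Discriminant check: Δ ∝ 4a³ + 27b² = 4·9³ + 27·20² = 4·729 + 27·400 ≡ 8 (mod 23). Nonzero ⇒ E is nonsingular.
For each x ∈ F_23, compute rhs = x³ + 9·x + 20 mod 23, then count y ∈ F_23 with y² ≡ rhs.
  x = 0: rhs = 20, matching y values: none (0 points).
  x = 1: rhs = 7, matching y values: none (0 points).
  x = 2: rhs = 0, matching y values: 0 (1 points).
  x = 3: rhs = 5, matching y values: none (0 points).
  x = 4: rhs = 5, matching y values: none (0 points).
  x = 5: rhs = 6, matching y values: 11, 12 (2 points).
  x = 6: rhs = 14, matching y values: none (0 points).
  x = 7: rhs = 12, matching y values: 9, 14 (2 points).
  x = 8: rhs = 6, matching y values: 11, 12 (2 points).
  x = 9: rhs = 2, matching y values: 5, 18 (2 points).
  x = 10: rhs = 6, matching y values: 11, 12 (2 points).
  x = 11: rhs = 1, matching y values: 1, 22 (2 points).
  x = 12: rhs = 16, matching y values: 4, 19 (2 points).
  x = 13: rhs = 11, matching y values: none (0 points).
  x = 14: rhs = 15, matching y values: none (0 points).
  x = 15: rhs = 11, matching y values: none (0 points).
  x = 16: rhs = 5, matching y values: none (0 points).
  x = 17: rhs = 3, matching y values: 7, 16 (2 points).
  x = 18: rhs = 11, matching y values: none (0 points).
  x = 19: rhs = 12, matching y values: 9, 14 (2 points).
  x = 20: rhs = 12, matching y values: 9, 14 (2 points).
  x = 21: rhs = 17, matching y values: none (0 points).
  x = 22: rhs = 10, matching y values: none (0 points).
Total affine count: 21.
Full point count |E(F_23)| = 21 + 1 = 22.
Hasse bound: |22 − (23+1)| = |-2| = 2 ≤ 2√23 ≈ 9.5917 ✓.


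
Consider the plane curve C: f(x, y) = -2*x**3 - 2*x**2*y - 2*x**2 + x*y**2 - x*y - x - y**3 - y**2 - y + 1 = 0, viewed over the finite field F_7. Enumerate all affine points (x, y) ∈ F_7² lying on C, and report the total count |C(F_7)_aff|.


Affine F_7-points: {(0, 5), (1, 4), (3, 5), (3, 6), (5, 1), (5, 5), (6, 3)}; count = 7.

For each of the 49 pairs (x, y) ∈ F_7², evaluate f(x, y) mod 7. Record the zeros.
  x = 0: [0↦1, 1↦5, 2↦1, 3↦4, 4↦1, 5↦0, 6↦2]  zeros at y ∈ {5}
  x = 1: [0↦3, 1↦5, 2↦1, 3↦6, 4↦0, 5↦5, 6↦1]  zeros at y ∈ {4}
  x = 2: [0↦3, 1↦6, 2↦5, 3↦1, 4↦2, 5↦2, 6↦2]  zeros at y ∈ ∅
  x = 3: [0↦3, 1↦3, 2↦1, 3↦5, 4↦2, 5↦0, 6↦0]  zeros at y ∈ {5, 6}
  x = 4: [0↦5, 1↦5, 2↦5, 3↦6, 4↦2, 5↦1, 6↦4]  zeros at y ∈ ∅
  x = 5: [0↦4, 1↦0, 2↦5, 3↦6, 4↦4, 5↦0, 6↦2]  zeros at y ∈ {1, 5}
  x = 6: [0↦2, 1↦4, 2↦3, 3↦0, 4↦3, 5↦6, 6↦3]  zeros at y ∈ {3}
Collecting zeros: affine points = {(0, 5), (1, 4), (3, 5), (3, 6), (5, 1), (5, 5), (6, 3)}.
Total count |C(F_7)_aff| = 7.


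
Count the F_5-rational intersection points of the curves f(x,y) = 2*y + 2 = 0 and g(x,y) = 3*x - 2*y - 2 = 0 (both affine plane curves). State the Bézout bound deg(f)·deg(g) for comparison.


Common zeros: {(0, 4)}; count = 1; Bézout bound = 1.

deg(f) = 1, deg(g) = 1, so Bézout bound = 1.
Scan x ∈ F_5. For each x, list the y ∈ F_5 with f(x, y) ≡ 0 and those with g(x, y) ≡ 0 (mod 5); the common zeros in that column are the intersection.
  x = 0: f ≡ 0 at y ∈ {4}; g ≡ 0 at y ∈ {4}; common: {4}.
  x = 1: f ≡ 0 at y ∈ {4}; g ≡ 0 at y ∈ {3}; common: ∅.
  x = 2: f ≡ 0 at y ∈ {4}; g ≡ 0 at y ∈ {2}; common: ∅.
  x = 3: f ≡ 0 at y ∈ {4}; g ≡ 0 at y ∈ {1}; common: ∅.
  x = 4: f ≡ 0 at y ∈ {4}; g ≡ 0 at y ∈ {0}; common: ∅.
Collecting: common zeros = {(0, 4)}, so the count is 1.
Comparison with the Bézout bound: 1 ≤ 1 = deg(f)·deg(g), as expected for curves with no common component (the bound is attained).


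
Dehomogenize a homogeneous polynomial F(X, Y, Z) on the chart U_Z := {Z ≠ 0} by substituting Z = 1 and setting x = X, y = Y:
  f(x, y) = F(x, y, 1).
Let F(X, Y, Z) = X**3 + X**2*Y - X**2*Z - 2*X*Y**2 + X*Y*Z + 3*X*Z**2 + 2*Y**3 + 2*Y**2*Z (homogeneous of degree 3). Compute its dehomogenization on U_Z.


f(x, y) = x**3 + x**2*y - x**2 - 2*x*y**2 + x*y + 3*x + 2*y**3 + 2*y**2

On U_Z we set Z = 1. Each monomial c·X^i·Y^j·Z^k in F becomes c·x^i·y^j·1^k = c·x^i·y^j.
Substituting Z = 1: F(X, Y, 1) = x**3 + x**2*y - x**2 - 2*x*y**2 + x*y + 3*x + 2*y**3 + 2*y**2.
Note: deg(f) ≤ deg(F) = 3; strict inequality happens when F is divisible by Z (lost terms).


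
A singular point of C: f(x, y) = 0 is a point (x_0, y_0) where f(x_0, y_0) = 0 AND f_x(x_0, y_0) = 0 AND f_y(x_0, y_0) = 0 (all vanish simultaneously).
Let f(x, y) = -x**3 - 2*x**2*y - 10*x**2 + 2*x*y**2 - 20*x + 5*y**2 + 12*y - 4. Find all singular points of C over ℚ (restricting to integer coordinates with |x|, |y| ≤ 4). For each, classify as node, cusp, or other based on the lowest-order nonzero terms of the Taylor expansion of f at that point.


Singular points: {(-2, -2)}; classification: cusp.

Compute partial derivatives:
  f_x = -3*x**2 - 4*x*y - 20*x + 2*y**2 - 20.
  f_y = -2*x**2 + 4*x*y + 10*y + 12.
Scan x_0 ∈ {−4, ..., 4}. For each x_0, f_y(x_0, y) is a polynomial in y; find its integer roots y ∈ {−4, ..., 4}, then test f_x and f at those candidates.
  x = -4: f_y(-4, y) = -6*y - 20; no integer root y with |y| ≤ 4.
  x = -3: f_y(-3, y) = -2*y - 6; vanishes at y ∈ {-3}. (-3, -3): f_x = -5 ≠ 0.
  x = -2: f_y(-2, y) = 2*y + 4; vanishes at y ∈ {-2}. (-2, -2): f_x = 0, f = 0 — SINGULAR.
  x = -1: f_y(-1, y) = 6*y + 10; no integer root y with |y| ≤ 4.
  x = 0: f_y(0, y) = 10*y + 12; no integer root y with |y| ≤ 4.
  x = 1: f_y(1, y) = 14*y + 10; no integer root y with |y| ≤ 4.
  x = 2: f_y(2, y) = 18*y + 4; no integer root y with |y| ≤ 4.
  x = 3: f_y(3, y) = 22*y - 6; no integer root y with |y| ≤ 4.
  x = 4: f_y(4, y) = 26*y - 20; no integer root y with |y| ≤ 4.
Only singular point on the grid: (-2, -2).
Classify: substitute x = -2 + u, y = -2 + v and expand: f = -u**3 - 2*u**2*v + 2*u*v**2 + v**2.
No constant or linear terms (consistent with a singular point). Quadratic part: v**2. Cubic part: -u**3 - 2*u**2*v + 2*u*v**2.
The quadratic part v**2 is a perfect square, so there is a single (double) tangent line v = 0, i.e. y = -2. Restricting the cubic part to that line (v = 0) leaves -u**3 ≠ 0, so f is not divisible by v and the branch is v² ≈ u**3 to lowest order — this is a cusp.
Classification: cusp.


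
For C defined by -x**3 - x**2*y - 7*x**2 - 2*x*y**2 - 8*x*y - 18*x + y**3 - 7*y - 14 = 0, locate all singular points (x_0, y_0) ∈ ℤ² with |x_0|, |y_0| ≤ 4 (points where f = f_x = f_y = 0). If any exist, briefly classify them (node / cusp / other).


Singular points: {(-2, -1)}; classification: cusp.

Compute partial derivatives:
  f_x = -3*x**2 - 2*x*y - 14*x - 2*y**2 - 8*y - 18.
  f_y = -x**2 - 4*x*y - 8*x + 3*y**2 - 7.
Scan x_0 ∈ {−4, ..., 4}. For each x_0, f_y(x_0, y) is a polynomial in y; find its integer roots y ∈ {−4, ..., 4}, then test f_x and f at those candidates.
  x = -4: f_y(-4, y) = 3*y**2 + 16*y + 9; no integer root y with |y| ≤ 4.
  x = -3: f_y(-3, y) = 3*y**2 + 12*y + 8; no integer root y with |y| ≤ 4.
  x = -2: f_y(-2, y) = 3*y**2 + 8*y + 5; vanishes at y ∈ {-1}. (-2, -1): f_x = 0, f = 0 — SINGULAR.
  x = -1: f_y(-1, y) = 3*y**2 + 4*y; vanishes at y ∈ {0}. (-1, 0): f_x = -7 ≠ 0.
  x = 0: f_y(0, y) = 3*y**2 - 7; no integer root y with |y| ≤ 4.
  x = 1: f_y(1, y) = 3*y**2 - 4*y - 16; no integer root y with |y| ≤ 4.
  x = 2: f_y(2, y) = 3*y**2 - 8*y - 27; no integer root y with |y| ≤ 4.
  x = 3: f_y(3, y) = 3*y**2 - 12*y - 40; no integer root y with |y| ≤ 4.
  x = 4: f_y(4, y) = 3*y**2 - 16*y - 55; no integer root y with |y| ≤ 4.
Only singular point on the grid: (-2, -1).
Classify: substitute x = -2 + u, y = -1 + v and expand: f = -u**3 - u**2*v - 2*u*v**2 + v**3 + v**2.
No constant or linear terms (consistent with a singular point). Quadratic part: v**2. Cubic part: -u**3 - u**2*v - 2*u*v**2 + v**3.
The quadratic part v**2 is a perfect square, so there is a single (double) tangent line v = 0, i.e. y = -1. Restricting the cubic part to that line (v = 0) leaves -u**3 ≠ 0, so f is not divisible by v and the branch is v² ≈ u**3 to lowest order — this is a cusp.
Classification: cusp.


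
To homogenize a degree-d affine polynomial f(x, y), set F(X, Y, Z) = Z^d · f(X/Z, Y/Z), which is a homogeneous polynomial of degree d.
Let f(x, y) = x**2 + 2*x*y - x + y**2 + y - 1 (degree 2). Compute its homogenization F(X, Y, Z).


F(X, Y, Z) = X**2 + 2*X*Y - X*Z + Y**2 + Y*Z - Z**2

deg(f) = 2.
Substitute x = X/Z, y = Y/Z into f, then multiply by Z^2.
  monomial 1·x^2·y^0 ↦ 1·X^2·Y^0·Z^0.
  monomial 2·x^1·y^1 ↦ 2·X^1·Y^1·Z^0.
  monomial -1·x^1·y^0 ↦ -1·X^1·Y^0·Z^1.
  monomial 1·x^0·y^2 ↦ 1·X^0·Y^2·Z^0.
  monomial 1·x^0·y^1 ↦ 1·X^0·Y^1·Z^1.
  monomial -1·x^0·y^0 ↦ -1·X^0·Y^0·Z^2.
Collecting: F(X, Y, Z) = X**2 + 2*X*Y - X*Z + Y**2 + Y*Z - Z**2.


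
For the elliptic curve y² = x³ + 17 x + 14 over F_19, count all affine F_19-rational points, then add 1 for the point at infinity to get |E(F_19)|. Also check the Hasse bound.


Affine points = {(3, 4), (3, 15), (6, 3), (6, 16), (7, 1), (7, 18), (8, 4), (8, 15), (10, 5), (10, 14), (13, 0)}; affine count = 11; |E(F_19)| = 12.

Discriminant check: Δ ∝ 4a³ + 27b² = 4·17³ + 27·14² = 4·4913 + 27·196 ≡ 16 (mod 19). Nonzero ⇒ E is nonsingular.
For each x ∈ F_19, compute rhs = x³ + 17·x + 14 mod 19, then count y ∈ F_19 with y² ≡ rhs.
  x = 0: rhs = 14, matching y values: none (0 points).
  x = 1: rhs = 13, matching y values: none (0 points).
  x = 2: rhs = 18, matching y values: none (0 points).
  x = 3: rhs = 16, matching y values: 4, 15 (2 points).
  x = 4: rhs = 13, matching y values: none (0 points).
  x = 5: rhs = 15, matching y values: none (0 points).
  x = 6: rhs = 9, matching y values: 3, 16 (2 points).
  x = 7: rhs = 1, matching y values: 1, 18 (2 points).
  x = 8: rhs = 16, matching y values: 4, 15 (2 points).
  x = 9: rhs = 3, matching y values: none (0 points).
  x = 10: rhs = 6, matching y values: 5, 14 (2 points).
  x = 11: rhs = 12, matching y values: none (0 points).
  x = 12: rhs = 8, matching y values: none (0 points).
  x = 13: rhs = 0, matching y values: 0 (1 points).
  x = 14: rhs = 13, matching y values: none (0 points).
  x = 15: rhs = 15, matching y values: none (0 points).
  x = 16: rhs = 12, matching y values: none (0 points).
  x = 17: rhs = 10, matching y values: none (0 points).
  x = 18: rhs = 15, matching y values: none (0 points).
Total affine count: 11.
Full point count |E(F_19)| = 11 + 1 = 12.
Hasse bound: |12 − (19+1)| = |-8| = 8 ≤ 2√19 ≈ 8.7178 ✓.


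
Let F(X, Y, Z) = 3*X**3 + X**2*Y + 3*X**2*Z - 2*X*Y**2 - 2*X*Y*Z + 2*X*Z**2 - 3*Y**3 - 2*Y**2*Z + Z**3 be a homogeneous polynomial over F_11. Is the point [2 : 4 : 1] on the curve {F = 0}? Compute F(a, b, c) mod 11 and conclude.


F(2,4,1) ≡ 6 (mod 11); P is NOT on the curve.

Evaluate F(2, 4, 1) term-by-term (mod 11).
  3*X**3 ↦ 3·8·1·1 = 24
  X**2*Y ↦ 1·4·4·1 = 16
  3*X**2*Z ↦ 3·4·1·1 = 12
  -2*X*Y**2 ↦ -2·2·16·1 = -64
  -2*X*Y*Z ↦ -2·2·4·1 = -16
  2*X*Z**2 ↦ 2·2·1·1 = 4
  -3*Y**3 ↦ -3·1·64·1 = -192
  -2*Y**2*Z ↦ -2·1·16·1 = -32
  Z**3 ↦ 1·1·1·1 = 1
Sum: F(2, 4, 1) = (24) + (16) + (12) + (-64) + (-16) + (4) + (-192) + (-32) + (1) = -247.
Reducing mod 11: -247 ≡ 6 (mod 11).
Since F(a, b, c) ≡ 6 ≠ 0 (mod 11), P does NOT lie on the curve.


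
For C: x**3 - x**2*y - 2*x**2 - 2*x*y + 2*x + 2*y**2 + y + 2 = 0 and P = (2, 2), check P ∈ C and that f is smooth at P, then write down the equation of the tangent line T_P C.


Tangent line at P: -6*x + y + 10 = 0.

Step 1: f(2, 2) = 0, so P lies on C.
Step 2: partial derivatives
  f_x(x, y) = 3*x**2 - 2*x*y - 4*x - 2*y + 2, f_y(x, y) = -x**2 - 2*x + 4*y + 1.
  f_x(P) = -6, f_y(P) = 1 (gradient nonzero, so P is smooth).
Step 3: tangent line at P: -6·(x − 2) + 1·(y − 2) = 0.
Expanding: -6*x + y + 10 = 0.


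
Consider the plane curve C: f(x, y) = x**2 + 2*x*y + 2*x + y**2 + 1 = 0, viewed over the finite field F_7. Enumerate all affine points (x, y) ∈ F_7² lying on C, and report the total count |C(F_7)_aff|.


Affine F_7-points: {(1, 1), (1, 4), (2, 1), (2, 2), (3, 4), (6, 0), (6, 2)}; count = 7.

For each of the 49 pairs (x, y) ∈ F_7², evaluate f(x, y) mod 7. Record the zeros.
  x = 0: [0↦1, 1↦2, 2↦5, 3↦3, 4↦3, 5↦5, 6↦2]  zeros at y ∈ ∅
  x = 1: [0↦4, 1↦0, 2↦5, 3↦5, 4↦0, 5↦4, 6↦3]  zeros at y ∈ {1, 4}
  x = 2: [0↦2, 1↦0, 2↦0, 3↦2, 4↦6, 5↦5, 6↦6]  zeros at y ∈ {1, 2}
  x = 3: [0↦2, 1↦2, 2↦4, 3↦1, 4↦0, 5↦1, 6↦4]  zeros at y ∈ {4}
  x = 4: [0↦4, 1↦6, 2↦3, 3↦2, 4↦3, 5↦6, 6↦4]  zeros at y ∈ ∅
  x = 5: [0↦1, 1↦5, 2↦4, 3↦5, 4↦1, 5↦6, 6↦6]  zeros at y ∈ ∅
  x = 6: [0↦0, 1↦6, 2↦0, 3↦3, 4↦1, 5↦1, 6↦3]  zeros at y ∈ {0, 2}
Collecting zeros: affine points = {(1, 1), (1, 4), (2, 1), (2, 2), (3, 4), (6, 0), (6, 2)}.
Total count |C(F_7)_aff| = 7.


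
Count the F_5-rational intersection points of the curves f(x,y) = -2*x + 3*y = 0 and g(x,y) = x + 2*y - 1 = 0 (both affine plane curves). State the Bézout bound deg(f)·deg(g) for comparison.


Common zeros: {(4, 1)}; count = 1; Bézout bound = 1.

deg(f) = 1, deg(g) = 1, so Bézout bound = 1.
Scan x ∈ F_5. For each x, list the y ∈ F_5 with f(x, y) ≡ 0 and those with g(x, y) ≡ 0 (mod 5); the common zeros in that column are the intersection.
  x = 0: f ≡ 0 at y ∈ {0}; g ≡ 0 at y ∈ {3}; common: ∅.
  x = 1: f ≡ 0 at y ∈ {4}; g ≡ 0 at y ∈ {0}; common: ∅.
  x = 2: f ≡ 0 at y ∈ {3}; g ≡ 0 at y ∈ {2}; common: ∅.
  x = 3: f ≡ 0 at y ∈ {2}; g ≡ 0 at y ∈ {4}; common: ∅.
  x = 4: f ≡ 0 at y ∈ {1}; g ≡ 0 at y ∈ {1}; common: {1}.
Collecting: common zeros = {(4, 1)}, so the count is 1.
Comparison with the Bézout bound: 1 ≤ 1 = deg(f)·deg(g), as expected for curves with no common component (the bound is attained).


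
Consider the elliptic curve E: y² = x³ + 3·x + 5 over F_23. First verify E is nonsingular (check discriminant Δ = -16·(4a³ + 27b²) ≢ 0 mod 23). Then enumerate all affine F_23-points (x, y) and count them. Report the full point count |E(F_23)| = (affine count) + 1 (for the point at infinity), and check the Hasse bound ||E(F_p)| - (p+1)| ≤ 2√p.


Affine points = {(1, 3), (1, 20), (3, 8), (3, 15), (4, 9), (4, 14), (6, 3), (6, 20), (7, 1), (7, 22), (8, 9), (8, 14), (9, 5), (9, 18), (10, 0), (11, 9), (11, 14), (14, 10), (14, 13), (16, 3), (16, 20), (17, 1), (17, 22), (18, 7), (18, 16), (22, 1), (22, 22)}; affine count = 27; |E(F_23)| = 28.

Discriminant check: Δ ∝ 4a³ + 27b² = 4·3³ + 27·5² = 4·27 + 27·25 ≡ 1 (mod 23). Nonzero ⇒ E is nonsingular.
For each x ∈ F_23, compute rhs = x³ + 3·x + 5 mod 23, then count y ∈ F_23 with y² ≡ rhs.
  x = 0: rhs = 5, matching y values: none (0 points).
  x = 1: rhs = 9, matching y values: 3, 20 (2 points).
  x = 2: rhs = 19, matching y values: none (0 points).
  x = 3: rhs = 18, matching y values: 8, 15 (2 points).
  x = 4: rhs = 12, matching y values: 9, 14 (2 points).
  x = 5: rhs = 7, matching y values: none (0 points).
  x = 6: rhs = 9, matching y values: 3, 20 (2 points).
  x = 7: rhs = 1, matching y values: 1, 22 (2 points).
  x = 8: rhs = 12, matching y values: 9, 14 (2 points).
  x = 9: rhs = 2, matching y values: 5, 18 (2 points).
  x = 10: rhs = 0, matching y values: 0 (1 points).
  x = 11: rhs = 12, matching y values: 9, 14 (2 points).
  x = 12: rhs = 21, matching y values: none (0 points).
  x = 13: rhs = 10, matching y values: none (0 points).
  x = 14: rhs = 8, matching y values: 10, 13 (2 points).
  x = 15: rhs = 21, matching y values: none (0 points).
  x = 16: rhs = 9, matching y values: 3, 20 (2 points).
  x = 17: rhs = 1, matching y values: 1, 22 (2 points).
  x = 18: rhs = 3, matching y values: 7, 16 (2 points).
  x = 19: rhs = 21, matching y values: none (0 points).
  x = 20: rhs = 15, matching y values: none (0 points).
  x = 21: rhs = 14, matching y values: none (0 points).
  x = 22: rhs = 1, matching y values: 1, 22 (2 points).
Total affine count: 27.
Full point count |E(F_23)| = 27 + 1 = 28.
Hasse bound: |28 − (23+1)| = |4| = 4 ≤ 2√23 ≈ 9.5917 ✓.


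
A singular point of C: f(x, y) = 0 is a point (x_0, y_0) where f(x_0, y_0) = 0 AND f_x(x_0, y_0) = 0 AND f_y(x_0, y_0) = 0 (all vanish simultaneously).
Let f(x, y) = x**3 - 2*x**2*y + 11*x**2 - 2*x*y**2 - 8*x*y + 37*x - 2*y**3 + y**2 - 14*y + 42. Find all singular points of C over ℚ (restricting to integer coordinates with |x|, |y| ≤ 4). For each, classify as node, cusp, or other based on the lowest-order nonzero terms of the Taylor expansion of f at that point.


Singular points: {(-3, 1)}; classification: cusp.

Compute partial derivatives:
  f_x = 3*x**2 - 4*x*y + 22*x - 2*y**2 - 8*y + 37.
  f_y = -2*x**2 - 4*x*y - 8*x - 6*y**2 + 2*y - 14.
Scan x_0 ∈ {−4, ..., 4}. For each x_0, f_y(x_0, y) is a polynomial in y; find its integer roots y ∈ {−4, ..., 4}, then test f_x and f at those candidates.
  x = -4: f_y(-4, y) = -6*y**2 + 18*y - 14; no integer root y with |y| ≤ 4.
  x = -3: f_y(-3, y) = -6*y**2 + 14*y - 8; vanishes at y ∈ {1}. (-3, 1): f_x = 0, f = 0 — SINGULAR.
  x = -2: f_y(-2, y) = -6*y**2 + 10*y - 6; no integer root y with |y| ≤ 4.
  x = -1: f_y(-1, y) = -6*y**2 + 6*y - 8; no integer root y with |y| ≤ 4.
  x = 0: f_y(0, y) = -6*y**2 + 2*y - 14; no integer root y with |y| ≤ 4.
  x = 1: f_y(1, y) = -6*y**2 - 2*y - 24; no integer root y with |y| ≤ 4.
  x = 2: f_y(2, y) = -6*y**2 - 6*y - 38; no integer root y with |y| ≤ 4.
  x = 3: f_y(3, y) = -6*y**2 - 10*y - 56; no integer root y with |y| ≤ 4.
  x = 4: f_y(4, y) = -6*y**2 - 14*y - 78; no integer root y with |y| ≤ 4.
Only singular point on the grid: (-3, 1).
Classify: substitute x = -3 + u, y = 1 + v and expand: f = u**3 - 2*u**2*v - 2*u*v**2 - 2*v**3 + v**2.
No constant or linear terms (consistent with a singular point). Quadratic part: v**2. Cubic part: u**3 - 2*u**2*v - 2*u*v**2 - 2*v**3.
The quadratic part v**2 is a perfect square, so there is a single (double) tangent line v = 0, i.e. y = 1. Restricting the cubic part to that line (v = 0) leaves u**3 ≠ 0, so f is not divisible by v and the branch is v² ≈ -u**3 to lowest order — this is a cusp.
Classification: cusp.


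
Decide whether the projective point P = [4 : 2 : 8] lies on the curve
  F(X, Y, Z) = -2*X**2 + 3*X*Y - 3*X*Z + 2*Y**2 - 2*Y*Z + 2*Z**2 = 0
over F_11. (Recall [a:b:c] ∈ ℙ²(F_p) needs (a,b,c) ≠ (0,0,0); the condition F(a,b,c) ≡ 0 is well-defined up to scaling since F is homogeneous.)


F(4,2,8) ≡ 0 (mod 11); P is on the curve.

Evaluate F(4, 2, 8) term-by-term (mod 11).
  -2*X**2 ↦ -2·16·1·1 = -32
  3*X*Y ↦ 3·4·2·1 = 24
  -3*X*Z ↦ -3·4·1·8 = -96
  2*Y**2 ↦ 2·1·4·1 = 8
  -2*Y*Z ↦ -2·1·2·8 = -32
  2*Z**2 ↦ 2·1·1·64 = 128
Sum: F(4, 2, 8) = (-32) + (24) + (-96) + (8) + (-32) + (128) = 0.
Reducing mod 11: 0 ≡ 0 (mod 11).
Since F(a, b, c) ≡ 0 (mod 11), P lies on the curve.


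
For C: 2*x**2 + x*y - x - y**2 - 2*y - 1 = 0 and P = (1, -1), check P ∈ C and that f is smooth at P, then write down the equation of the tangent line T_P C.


Tangent line at P: 2*x + y - 1 = 0.

Step 1: f(1, -1) = 0, so P lies on C.
Step 2: partial derivatives
  f_x(x, y) = 4*x + y - 1, f_y(x, y) = x - 2*y - 2.
  f_x(P) = 2, f_y(P) = 1 (gradient nonzero, so P is smooth).
Step 3: tangent line at P: 2·(x − 1) + 1·(y − -1) = 0.
Expanding: 2*x + y - 1 = 0.


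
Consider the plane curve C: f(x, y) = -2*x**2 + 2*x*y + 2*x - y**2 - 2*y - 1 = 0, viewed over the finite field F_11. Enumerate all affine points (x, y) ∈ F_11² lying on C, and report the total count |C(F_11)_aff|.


Affine F_11-points: {(0, 10)}; count = 1.

For each of the 121 pairs (x, y) ∈ F_11², evaluate f(x, y) mod 11. Record the zeros.
  x = 0: [0↦10, 1↦7, 2↦2, 3↦6, 4↦8, 5↦8, 6↦6, 7↦2, 8↦7, 9↦10, 10↦0]  zeros at y ∈ {10}
  x = 1: [0↦10, 1↦9, 2↦6, 3↦1, 4↦5, 5↦7, 6↦7, 7↦5, 8↦1, 9↦6, 10↦9]  zeros at y ∈ ∅
  x = 2: [0↦6, 1↦7, 2↦6, 3↦3, 4↦9, 5↦2, 6↦4, 7↦4, 8↦2, 9↦9, 10↦3]  zeros at y ∈ ∅
  x = 3: [0↦9, 1↦1, 2↦2, 3↦1, 4↦9, 5↦4, 6↦8, 7↦10, 8↦10, 9↦8, 10↦4]  zeros at y ∈ ∅
  x = 4: [0↦8, 1↦2, 2↦5, 3↦6, 4↦5, 5↦2, 6↦8, 7↦1, 8↦3, 9↦3, 10↦1]  zeros at y ∈ ∅
  x = 5: [0↦3, 1↦10, 2↦4, 3↦7, 4↦8, 5↦7, 6↦4, 7↦10, 8↦3, 9↦5, 10↦5]  zeros at y ∈ ∅
  x = 6: [0↦5, 1↦3, 2↦10, 3↦4, 4↦7, 5↦8, 6↦7, 7↦4, 8↦10, 9↦3, 10↦5]  zeros at y ∈ ∅
  x = 7: [0↦3, 1↦3, 2↦1, 3↦8, 4↦2, 5↦5, 6↦6, 7↦5, 8↦2, 9↦8, 10↦1]  zeros at y ∈ ∅
  x = 8: [0↦8, 1↦10, 2↦10, 3↦8, 4↦4, 5↦9, 6↦1, 7↦2, 8↦1, 9↦9, 10↦4]  zeros at y ∈ ∅
  x = 9: [0↦9, 1↦2, 2↦4, 3↦4, 4↦2, 5↦9, 6↦3, 7↦6, 8↦7, 9↦6, 10↦3]  zeros at y ∈ ∅
  x = 10: [0↦6, 1↦1, 2↦5, 3↦7, 4↦7, 5↦5, 6↦1, 7↦6, 8↦9, 9↦10, 10↦9]  zeros at y ∈ ∅
Collecting zeros: affine points = {(0, 10)}.
Total count |C(F_11)_aff| = 1.


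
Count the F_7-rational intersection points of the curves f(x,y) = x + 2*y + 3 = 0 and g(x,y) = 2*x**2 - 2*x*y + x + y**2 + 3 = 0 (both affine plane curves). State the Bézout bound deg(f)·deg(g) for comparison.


Common zeros: {(0, 2), (1, 5)}; count = 2; Bézout bound = 2.

deg(f) = 1, deg(g) = 2, so Bézout bound = 2.
Scan x ∈ F_7. For each x, list the y ∈ F_7 with f(x, y) ≡ 0 and those with g(x, y) ≡ 0 (mod 7); the common zeros in that column are the intersection.
  x = 0: f ≡ 0 at y ∈ {2}; g ≡ 0 at y ∈ {2, 5}; common: {2}.
  x = 1: f ≡ 0 at y ∈ {5}; g ≡ 0 at y ∈ {4, 5}; common: {5}.
  x = 2: f ≡ 0 at y ∈ {1}; g ≡ 0 at y ∈ ∅; common: ∅.
  x = 3: f ≡ 0 at y ∈ {4}; g ≡ 0 at y ∈ ∅; common: ∅.
  x = 4: f ≡ 0 at y ∈ {0}; g ≡ 0 at y ∈ ∅; common: ∅.
  x = 5: f ≡ 0 at y ∈ {3}; g ≡ 0 at y ∈ {1, 2}; common: ∅.
  x = 6: f ≡ 0 at y ∈ {6}; g ≡ 0 at y ∈ {1, 4}; common: ∅.
Collecting: common zeros = {(0, 2), (1, 5)}, so the count is 2.
Comparison with the Bézout bound: 2 ≤ 2 = deg(f)·deg(g), as expected for curves with no common component (the bound is attained).


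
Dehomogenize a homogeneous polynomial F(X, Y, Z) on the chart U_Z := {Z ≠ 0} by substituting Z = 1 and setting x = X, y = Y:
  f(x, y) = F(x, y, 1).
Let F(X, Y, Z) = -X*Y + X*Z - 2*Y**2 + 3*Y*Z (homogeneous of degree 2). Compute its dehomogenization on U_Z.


f(x, y) = -x*y + x - 2*y**2 + 3*y

On U_Z we set Z = 1. Each monomial c·X^i·Y^j·Z^k in F becomes c·x^i·y^j·1^k = c·x^i·y^j.
Substituting Z = 1: F(X, Y, 1) = -x*y + x - 2*y**2 + 3*y.
Note: deg(f) ≤ deg(F) = 2; strict inequality happens when F is divisible by Z (lost terms).


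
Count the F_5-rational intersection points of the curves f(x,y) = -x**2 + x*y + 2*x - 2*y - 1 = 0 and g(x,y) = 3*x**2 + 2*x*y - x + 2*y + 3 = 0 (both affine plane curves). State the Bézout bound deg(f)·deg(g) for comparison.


Common zeros: {(1, 0)}; count = 1; Bézout bound = 4.

deg(f) = 2, deg(g) = 2, so Bézout bound = 4.
Scan x ∈ F_5. For each x, list the y ∈ F_5 with f(x, y) ≡ 0 and those with g(x, y) ≡ 0 (mod 5); the common zeros in that column are the intersection.
  x = 0: f ≡ 0 at y ∈ {2}; g ≡ 0 at y ∈ {1}; common: ∅.
  x = 1: f ≡ 0 at y ∈ {0}; g ≡ 0 at y ∈ {0}; common: {0}.
  x = 2: f ≡ 0 at y ∈ ∅; g ≡ 0 at y ∈ {2}; common: ∅.
  x = 3: f ≡ 0 at y ∈ {4}; g ≡ 0 at y ∈ {1}; common: ∅.
  x = 4: f ≡ 0 at y ∈ {2}; g ≡ 0 at y ∈ ∅; common: ∅.
Collecting: common zeros = {(1, 0)}, so the count is 1.
Comparison with the Bézout bound: 1 ≤ 4 = deg(f)·deg(g), as expected for curves with no common component (the affine F_5-count falls short of the bound because intersections may lie at infinity, over extension fields, or carry multiplicity).


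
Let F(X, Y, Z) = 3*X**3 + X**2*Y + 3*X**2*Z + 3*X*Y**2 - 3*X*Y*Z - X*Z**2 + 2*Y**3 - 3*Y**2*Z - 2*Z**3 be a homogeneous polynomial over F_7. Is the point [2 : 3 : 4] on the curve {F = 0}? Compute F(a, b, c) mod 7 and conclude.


F(2,3,4) ≡ 6 (mod 7); P is NOT on the curve.

Evaluate F(2, 3, 4) term-by-term (mod 7).
  3*X**3 ↦ 3·8·1·1 = 24
  X**2*Y ↦ 1·4·3·1 = 12
  3*X**2*Z ↦ 3·4·1·4 = 48
  3*X*Y**2 ↦ 3·2·9·1 = 54
  -3*X*Y*Z ↦ -3·2·3·4 = -72
  -X*Z**2 ↦ -1·2·1·16 = -32
  2*Y**3 ↦ 2·1·27·1 = 54
  -3*Y**2*Z ↦ -3·1·9·4 = -108
  -2*Z**3 ↦ -2·1·1·64 = -128
Sum: F(2, 3, 4) = (24) + (12) + (48) + (54) + (-72) + (-32) + (54) + (-108) + (-128) = -148.
Reducing mod 7: -148 ≡ 6 (mod 7).
Since F(a, b, c) ≡ 6 ≠ 0 (mod 7), P does NOT lie on the curve.


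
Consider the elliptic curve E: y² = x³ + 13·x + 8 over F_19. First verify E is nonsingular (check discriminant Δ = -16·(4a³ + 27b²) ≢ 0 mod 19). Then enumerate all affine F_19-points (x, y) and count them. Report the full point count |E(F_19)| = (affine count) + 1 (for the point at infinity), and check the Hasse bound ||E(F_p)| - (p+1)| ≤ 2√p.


Affine points = {(2, 2), (2, 17), (3, 6), (3, 13), (6, 6), (6, 13), (7, 9), (7, 10), (8, 4), (8, 15), (10, 6), (10, 13), (11, 0), (12, 7), (12, 12), (15, 5), (15, 14)}; affine count = 17; |E(F_19)| = 18.

Discriminant check: Δ ∝ 4a³ + 27b² = 4·13³ + 27·8² = 4·2197 + 27·64 ≡ 9 (mod 19). Nonzero ⇒ E is nonsingular.
For each x ∈ F_19, compute rhs = x³ + 13·x + 8 mod 19, then count y ∈ F_19 with y² ≡ rhs.
  x = 0: rhs = 8, matching y values: none (0 points).
  x = 1: rhs = 3, matching y values: none (0 points).
  x = 2: rhs = 4, matching y values: 2, 17 (2 points).
  x = 3: rhs = 17, matching y values: 6, 13 (2 points).
  x = 4: rhs = 10, matching y values: none (0 points).
  x = 5: rhs = 8, matching y values: none (0 points).
  x = 6: rhs = 17, matching y values: 6, 13 (2 points).
  x = 7: rhs = 5, matching y values: 9, 10 (2 points).
  x = 8: rhs = 16, matching y values: 4, 15 (2 points).
  x = 9: rhs = 18, matching y values: none (0 points).
  x = 10: rhs = 17, matching y values: 6, 13 (2 points).
  x = 11: rhs = 0, matching y values: 0 (1 points).
  x = 12: rhs = 11, matching y values: 7, 12 (2 points).
  x = 13: rhs = 18, matching y values: none (0 points).
  x = 14: rhs = 8, matching y values: none (0 points).
  x = 15: rhs = 6, matching y values: 5, 14 (2 points).
  x = 16: rhs = 18, matching y values: none (0 points).
  x = 17: rhs = 12, matching y values: none (0 points).
  x = 18: rhs = 13, matching y values: none (0 points).
Total affine count: 17.
Full point count |E(F_19)| = 17 + 1 = 18.
Hasse bound: |18 − (19+1)| = |-2| = 2 ≤ 2√19 ≈ 8.7178 ✓.


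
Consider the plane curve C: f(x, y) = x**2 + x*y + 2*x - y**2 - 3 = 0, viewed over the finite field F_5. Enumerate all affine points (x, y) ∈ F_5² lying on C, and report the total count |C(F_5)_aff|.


Affine F_5-points: {(1, 0), (1, 1), (2, 0), (2, 2), (4, 2)}; count = 5.

For each of the 25 pairs (x, y) ∈ F_5², evaluate f(x, y) mod 5. Record the zeros.
  x = 0: [0↦2, 1↦1, 2↦3, 3↦3, 4↦1]  zeros at y ∈ ∅
  x = 1: [0↦0, 1↦0, 2↦3, 3↦4, 4↦3]  zeros at y ∈ {0, 1}
  x = 2: [0↦0, 1↦1, 2↦0, 3↦2, 4↦2]  zeros at y ∈ {0, 2}
  x = 3: [0↦2, 1↦4, 2↦4, 3↦2, 4↦3]  zeros at y ∈ ∅
  x = 4: [0↦1, 1↦4, 2↦0, 3↦4, 4↦1]  zeros at y ∈ {2}
Collecting zeros: affine points = {(1, 0), (1, 1), (2, 0), (2, 2), (4, 2)}.
Total count |C(F_5)_aff| = 5.


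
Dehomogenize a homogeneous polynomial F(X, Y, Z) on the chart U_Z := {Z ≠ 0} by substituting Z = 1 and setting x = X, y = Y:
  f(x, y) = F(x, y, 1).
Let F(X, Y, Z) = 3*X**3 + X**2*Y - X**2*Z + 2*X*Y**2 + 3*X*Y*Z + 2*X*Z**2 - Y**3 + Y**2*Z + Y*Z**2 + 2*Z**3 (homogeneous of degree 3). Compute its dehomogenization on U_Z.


f(x, y) = 3*x**3 + x**2*y - x**2 + 2*x*y**2 + 3*x*y + 2*x - y**3 + y**2 + y + 2

On U_Z we set Z = 1. Each monomial c·X^i·Y^j·Z^k in F becomes c·x^i·y^j·1^k = c·x^i·y^j.
Substituting Z = 1: F(X, Y, 1) = 3*x**3 + x**2*y - x**2 + 2*x*y**2 + 3*x*y + 2*x - y**3 + y**2 + y + 2.
Note: deg(f) ≤ deg(F) = 3; strict inequality happens when F is divisible by Z (lost terms).


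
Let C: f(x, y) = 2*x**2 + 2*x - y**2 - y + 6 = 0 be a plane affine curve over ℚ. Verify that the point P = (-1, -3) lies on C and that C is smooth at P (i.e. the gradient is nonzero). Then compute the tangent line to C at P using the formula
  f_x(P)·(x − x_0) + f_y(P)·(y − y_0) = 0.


Tangent line at P: -2*x + 5*y + 13 = 0.

Step 1: f(-1, -3) = 0, so P lies on C.
Step 2: partial derivatives
  f_x(x, y) = 4*x + 2, f_y(x, y) = -2*y - 1.
  f_x(P) = -2, f_y(P) = 5 (gradient nonzero, so P is smooth).
Step 3: tangent line at P: -2·(x − -1) + 5·(y − -3) = 0.
Expanding: -2*x + 5*y + 13 = 0.


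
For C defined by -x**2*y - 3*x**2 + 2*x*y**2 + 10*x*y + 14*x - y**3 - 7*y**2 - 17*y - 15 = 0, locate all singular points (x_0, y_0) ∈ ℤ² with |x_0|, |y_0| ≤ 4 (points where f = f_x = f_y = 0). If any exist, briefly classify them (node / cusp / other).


Singular points: {(1, -2)}; classification: node.

Compute partial derivatives:
  f_x = -2*x*y - 6*x + 2*y**2 + 10*y + 14.
  f_y = -x**2 + 4*x*y + 10*x - 3*y**2 - 14*y - 17.
Scan x_0 ∈ {−4, ..., 4}. For each x_0, f_y(x_0, y) is a polynomial in y; find its integer roots y ∈ {−4, ..., 4}, then test f_x and f at those candidates.
  x = -4: f_y(-4, y) = -3*y**2 - 30*y - 73; no integer root y with |y| ≤ 4.
  x = -3: f_y(-3, y) = -3*y**2 - 26*y - 56; vanishes at y ∈ {-4}. (-3, -4): f_x = 0 but f = -4 ≠ 0.
  x = -2: f_y(-2, y) = -3*y**2 - 22*y - 41; no integer root y with |y| ≤ 4.
  x = -1: f_y(-1, y) = -3*y**2 - 18*y - 28; no integer root y with |y| ≤ 4.
  x = 0: f_y(0, y) = -3*y**2 - 14*y - 17; no integer root y with |y| ≤ 4.
  x = 1: f_y(1, y) = -3*y**2 - 10*y - 8; vanishes at y ∈ {-2}. (1, -2): f_x = 0, f = 0 — SINGULAR.
  x = 2: f_y(2, y) = -3*y**2 - 6*y - 1; no integer root y with |y| ≤ 4.
  x = 3: f_y(3, y) = -3*y**2 - 2*y + 4; no integer root y with |y| ≤ 4.
  x = 4: f_y(4, y) = -3*y**2 + 2*y + 7; no integer root y with |y| ≤ 4.
Only singular point on the grid: (1, -2).
Classify: substitute x = 1 + u, y = -2 + v and expand: f = -u**2*v - u**2 + 2*u*v**2 - v**3 + v**2.
No constant or linear terms (consistent with a singular point). Quadratic part: -u**2 + v**2. Cubic part: -u**2*v + 2*u*v**2 - v**3.
The quadratic part v**2 - u**2 = (v − u)(v + u) splits into two distinct linear factors, so there are two distinct tangent lines y − -2 = ±(x − 1) — this is a node (ordinary double point).
Classification: node.


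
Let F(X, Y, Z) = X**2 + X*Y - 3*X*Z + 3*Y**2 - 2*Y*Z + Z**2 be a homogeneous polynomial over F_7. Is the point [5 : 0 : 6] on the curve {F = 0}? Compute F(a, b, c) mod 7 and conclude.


F(5,0,6) ≡ 6 (mod 7); P is NOT on the curve.

Evaluate F(5, 0, 6) term-by-term (mod 7).
  X**2 ↦ 1·25·1·1 = 25
  X*Y ↦ 1·5·0·1 = 0
  -3*X*Z ↦ -3·5·1·6 = -90
  3*Y**2 ↦ 3·1·0·1 = 0
  -2*Y*Z ↦ -2·1·0·6 = 0
  Z**2 ↦ 1·1·1·36 = 36
Sum: F(5, 0, 6) = (25) + (0) + (-90) + (0) + (0) + (36) = -29.
Reducing mod 7: -29 ≡ 6 (mod 7).
Since F(a, b, c) ≡ 6 ≠ 0 (mod 7), P does NOT lie on the curve.


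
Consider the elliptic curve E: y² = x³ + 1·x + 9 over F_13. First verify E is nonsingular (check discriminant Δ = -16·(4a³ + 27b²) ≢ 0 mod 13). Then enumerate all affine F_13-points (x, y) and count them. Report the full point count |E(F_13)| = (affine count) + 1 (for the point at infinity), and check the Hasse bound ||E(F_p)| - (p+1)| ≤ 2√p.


Affine points = {(0, 3), (0, 10), (3, 0), (4, 5), (4, 8), (5, 3), (5, 10), (6, 6), (6, 7), (8, 3), (8, 10), (11, 5), (11, 8)}; affine count = 13; |E(F_13)| = 14.

Discriminant check: Δ ∝ 4a³ + 27b² = 4·1³ + 27·9² = 4·1 + 27·81 ≡ 7 (mod 13). Nonzero ⇒ E is nonsingular.
For each x ∈ F_13, compute rhs = x³ + 1·x + 9 mod 13, then count y ∈ F_13 with y² ≡ rhs.
  x = 0: rhs = 9, matching y values: 3, 10 (2 points).
  x = 1: rhs = 11, matching y values: none (0 points).
  x = 2: rhs = 6, matching y values: none (0 points).
  x = 3: rhs = 0, matching y values: 0 (1 points).
  x = 4: rhs = 12, matching y values: 5, 8 (2 points).
  x = 5: rhs = 9, matching y values: 3, 10 (2 points).
  x = 6: rhs = 10, matching y values: 6, 7 (2 points).
  x = 7: rhs = 8, matching y values: none (0 points).
  x = 8: rhs = 9, matching y values: 3, 10 (2 points).
  x = 9: rhs = 6, matching y values: none (0 points).
  x = 10: rhs = 5, matching y values: none (0 points).
  x = 11: rhs = 12, matching y values: 5, 8 (2 points).
  x = 12: rhs = 7, matching y values: none (0 points).
Total affine count: 13.
Full point count |E(F_13)| = 13 + 1 = 14.
Hasse bound: |14 − (13+1)| = |0| = 0 ≤ 2√13 ≈ 7.2111 ✓.


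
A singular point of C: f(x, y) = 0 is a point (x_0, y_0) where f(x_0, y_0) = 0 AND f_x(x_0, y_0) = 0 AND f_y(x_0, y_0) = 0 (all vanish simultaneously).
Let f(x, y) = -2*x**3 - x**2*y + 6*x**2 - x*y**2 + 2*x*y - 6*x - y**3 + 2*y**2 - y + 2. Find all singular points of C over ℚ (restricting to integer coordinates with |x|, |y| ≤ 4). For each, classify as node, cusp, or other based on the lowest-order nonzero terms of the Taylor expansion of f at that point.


Singular points: {(1, 0)}; classification: cusp.

Compute partial derivatives:
  f_x = -6*x**2 - 2*x*y + 12*x - y**2 + 2*y - 6.
  f_y = -x**2 - 2*x*y + 2*x - 3*y**2 + 4*y - 1.
Scan x_0 ∈ {−4, ..., 4}. For each x_0, f_y(x_0, y) is a polynomial in y; find its integer roots y ∈ {−4, ..., 4}, then test f_x and f at those candidates.
  x = -4: f_y(-4, y) = -3*y**2 + 12*y - 25; no integer root y with |y| ≤ 4.
  x = -3: f_y(-3, y) = -3*y**2 + 10*y - 16; no integer root y with |y| ≤ 4.
  x = -2: f_y(-2, y) = -3*y**2 + 8*y - 9; no integer root y with |y| ≤ 4.
  x = -1: f_y(-1, y) = -3*y**2 + 6*y - 4; no integer root y with |y| ≤ 4.
  x = 0: f_y(0, y) = -3*y**2 + 4*y - 1; vanishes at y ∈ {1}. (0, 1): f_x = -5 ≠ 0.
  x = 1: f_y(1, y) = -3*y**2 + 2*y; vanishes at y ∈ {0}. (1, 0): f_x = 0, f = 0 — SINGULAR.
  x = 2: f_y(2, y) = -3*y**2 - 1; no integer root y with |y| ≤ 4.
  x = 3: f_y(3, y) = -3*y**2 - 2*y - 4; no integer root y with |y| ≤ 4.
  x = 4: f_y(4, y) = -3*y**2 - 4*y - 9; no integer root y with |y| ≤ 4.
Only singular point on the grid: (1, 0).
Classify: substitute x = 1 + u, y = 0 + v and expand: f = -2*u**3 - u**2*v - u*v**2 - v**3 + v**2.
No constant or linear terms (consistent with a singular point). Quadratic part: v**2. Cubic part: -2*u**3 - u**2*v - u*v**2 - v**3.
The quadratic part v**2 is a perfect square, so there is a single (double) tangent line v = 0, i.e. y = 0. Restricting the cubic part to that line (v = 0) leaves -2*u**3 ≠ 0, so f is not divisible by v and the branch is v² ≈ 2*u**3 to lowest order — this is a cusp.
Classification: cusp.


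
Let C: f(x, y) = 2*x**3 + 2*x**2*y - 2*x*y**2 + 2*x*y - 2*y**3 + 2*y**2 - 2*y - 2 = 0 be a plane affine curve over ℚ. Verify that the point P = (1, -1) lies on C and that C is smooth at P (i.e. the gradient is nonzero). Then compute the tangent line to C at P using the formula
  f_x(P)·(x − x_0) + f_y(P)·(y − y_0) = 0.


Tangent line at P: -2*x - 4*y - 2 = 0.

Step 1: f(1, -1) = 0, so P lies on C.
Step 2: partial derivatives
  f_x(x, y) = 6*x**2 + 4*x*y - 2*y**2 + 2*y, f_y(x, y) = 2*x**2 - 4*x*y + 2*x - 6*y**2 + 4*y - 2.
  f_x(P) = -2, f_y(P) = -4 (gradient nonzero, so P is smooth).
Step 3: tangent line at P: -2·(x − 1) + -4·(y − -1) = 0.
Expanding: -2*x - 4*y - 2 = 0.


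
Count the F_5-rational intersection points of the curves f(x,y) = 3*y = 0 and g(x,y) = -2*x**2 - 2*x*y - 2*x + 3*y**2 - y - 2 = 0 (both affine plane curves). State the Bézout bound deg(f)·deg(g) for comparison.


Common zeros: ∅; count = 0; Bézout bound = 2.

deg(f) = 1, deg(g) = 2, so Bézout bound = 2.
Scan x ∈ F_5. For each x, list the y ∈ F_5 with f(x, y) ≡ 0 and those with g(x, y) ≡ 0 (mod 5); the common zeros in that column are the intersection.
  x = 0: f ≡ 0 at y ∈ {0}; g ≡ 0 at y ∈ {1}; common: ∅.
  x = 1: f ≡ 0 at y ∈ {0}; g ≡ 0 at y ∈ {2, 4}; common: ∅.
  x = 2: f ≡ 0 at y ∈ {0}; g ≡ 0 at y ∈ ∅; common: ∅.
  x = 3: f ≡ 0 at y ∈ {0}; g ≡ 0 at y ∈ {1, 3}; common: ∅.
  x = 4: f ≡ 0 at y ∈ {0}; g ≡ 0 at y ∈ {4}; common: ∅.
Collecting: common zeros = ∅, so the count is 0.
Comparison with the Bézout bound: 0 ≤ 2 = deg(f)·deg(g), as expected for curves with no common component (the affine F_5-count falls short of the bound because intersections may lie at infinity, over extension fields, or carry multiplicity).


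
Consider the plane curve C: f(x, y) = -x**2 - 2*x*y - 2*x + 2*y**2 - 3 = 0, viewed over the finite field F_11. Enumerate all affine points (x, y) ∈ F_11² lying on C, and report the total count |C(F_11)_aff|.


Affine F_11-points: {(2, 0), (2, 2), (3, 1), (3, 2), (4, 1), (4, 3), (7, 0), (7, 7), (10, 3), (10, 7)}; count = 10.

For each of the 121 pairs (x, y) ∈ F_11², evaluate f(x, y) mod 11. Record the zeros.
  x = 0: [0↦8, 1↦10, 2↦5, 3↦4, 4↦7, 5↦3, 6↦3, 7↦7, 8↦4, 9↦5, 10↦10]  zeros at y ∈ ∅
  x = 1: [0↦5, 1↦5, 2↦9, 3↦6, 4↦7, 5↦1, 6↦10, 7↦1, 8↦7, 9↦6, 10↦9]  zeros at y ∈ ∅
  x = 2: [0↦0, 1↦9, 2↦0, 3↦6, 4↦5, 5↦8, 6↦4, 7↦4, 8↦8, 9↦5, 10↦6]  zeros at y ∈ {0, 2}
  x = 3: [0↦4, 1↦0, 2↦0, 3↦4, 4↦1, 5↦2, 6↦7, 7↦5, 8↦7, 9↦2, 10↦1]  zeros at y ∈ {1, 2}
  x = 4: [0↦6, 1↦0, 2↦9, 3↦0, 4↦6, 5↦5, 6↦8, 7↦4, 8↦4, 9↦8, 10↦5]  zeros at y ∈ {1, 3}
  x = 5: [0↦6, 1↦9, 2↦5, 3↦5, 4↦9, 5↦6, 6↦7, 7↦1, 8↦10, 9↦1, 10↦7]  zeros at y ∈ ∅
  x = 6: [0↦4, 1↦5, 2↦10, 3↦8, 4↦10, 5↦5, 6↦4, 7↦7, 8↦3, 9↦3, 10↦7]  zeros at y ∈ ∅
  x = 7: [0↦0, 1↦10, 2↦2, 3↦9, 4↦9, 5↦2, 6↦10, 7↦0, 8↦5, 9↦3, 10↦5]  zeros at y ∈ {0, 7}
  x = 8: [0↦5, 1↦2, 2↦3, 3↦8, 4↦6, 5↦8, 6↦3, 7↦2, 8↦5, 9↦1, 10↦1]  zeros at y ∈ ∅
  x = 9: [0↦8, 1↦3, 2↦2, 3↦5, 4↦1, 5↦1, 6↦5, 7↦2, 8↦3, 9↦8, 10↦6]  zeros at y ∈ ∅
  x = 10: [0↦9, 1↦2, 2↦10, 3↦0, 4↦5, 5↦3, 6↦5, 7↦0, 8↦10, 9↦2, 10↦9]  zeros at y ∈ {3, 7}
Collecting zeros: affine points = {(2, 0), (2, 2), (3, 1), (3, 2), (4, 1), (4, 3), (7, 0), (7, 7), (10, 3), (10, 7)}.
Total count |C(F_11)_aff| = 10.
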